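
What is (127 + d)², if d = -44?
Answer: 6889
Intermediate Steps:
(127 + d)² = (127 - 44)² = 83² = 6889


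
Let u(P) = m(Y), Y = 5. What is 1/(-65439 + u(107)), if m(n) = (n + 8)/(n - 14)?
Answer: -9/588964 ≈ -1.5281e-5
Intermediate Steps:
m(n) = (8 + n)/(-14 + n)
u(P) = -13/9 (u(P) = (8 + 5)/(-14 + 5) = 13/(-9) = -⅑*13 = -13/9)
1/(-65439 + u(107)) = 1/(-65439 - 13/9) = 1/(-588964/9) = -9/588964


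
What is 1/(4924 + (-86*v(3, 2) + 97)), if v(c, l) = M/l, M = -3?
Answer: 1/5150 ≈ 0.00019417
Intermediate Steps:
v(c, l) = -3/l
1/(4924 + (-86*v(3, 2) + 97)) = 1/(4924 + (-(-258)/2 + 97)) = 1/(4924 + (-86*(-3/2) + 97)) = 1/(4924 + (129 + 97)) = 1/(4924 + 226) = 1/5150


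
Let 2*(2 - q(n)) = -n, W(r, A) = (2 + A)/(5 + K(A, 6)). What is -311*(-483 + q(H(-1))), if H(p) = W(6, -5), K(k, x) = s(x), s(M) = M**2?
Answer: 12267395/82 ≈ 1.4960e+5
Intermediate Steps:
K(k, x) = x**2
W(r, A) = 2/41 + A/41 (W(r, A) = (2 + A)/(5 + 6**2) = (2 + A)/(5 + 36) = (2 + A)/41 = (2 + A)*(1/41) = 2/41 + A/41)
H(p) = -3/41 (H(p) = 2/41 + (1/41)*(-5) = 2/41 - 5/41 = -3/41)
q(n) = 2 + n/2 (q(n) = 2 - (-1)*n/2 = 2 + n/2)
-311*(-483 + q(H(-1))) = -311*(-483 + (2 + (1/2)*(-3/41))) = -311*(-483 + (2 - 3/82)) = -311*(-483 + 161/82) = -311*(-39445/82) = 12267395/82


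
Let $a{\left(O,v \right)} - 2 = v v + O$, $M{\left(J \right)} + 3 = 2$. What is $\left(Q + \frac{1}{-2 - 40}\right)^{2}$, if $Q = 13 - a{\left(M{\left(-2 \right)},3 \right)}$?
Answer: $\frac{15625}{1764} \approx 8.8577$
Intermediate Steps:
$M{\left(J \right)} = -1$ ($M{\left(J \right)} = -3 + 2 = -1$)
$a{\left(O,v \right)} = 2 + O + v^{2}$ ($a{\left(O,v \right)} = 2 + \left(v v + O\right) = 2 + \left(v^{2} + O\right) = 2 + \left(O + v^{2}\right) = 2 + O + v^{2}$)
$Q = 3$ ($Q = 13 - \left(2 - 1 + 3^{2}\right) = 13 - \left(2 - 1 + 9\right) = 13 - 10 = 3$)
$\left(Q + \frac{1}{-2 - 40}\right)^{2} = \left(3 + \frac{1}{-2 - 40}\right)^{2} = \left(3 + \frac{1}{-42}\right)^{2} = \left(3 - \frac{1}{42}\right)^{2} = \left(\frac{125}{42}\right)^{2} = \frac{15625}{1764}$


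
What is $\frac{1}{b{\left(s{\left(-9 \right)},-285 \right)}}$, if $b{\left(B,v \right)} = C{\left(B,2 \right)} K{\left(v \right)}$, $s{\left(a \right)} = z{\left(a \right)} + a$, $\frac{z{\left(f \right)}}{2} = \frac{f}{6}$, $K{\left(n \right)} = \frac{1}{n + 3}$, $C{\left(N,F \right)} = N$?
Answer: $\frac{47}{2} \approx 23.5$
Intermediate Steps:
$K{\left(n \right)} = \frac{1}{3 + n}$
$z{\left(f \right)} = \frac{f}{3}$ ($z{\left(f \right)} = 2 \frac{f}{6} = \frac{f}{3}$)
$s{\left(a \right)} = \frac{4 a}{3}$ ($s{\left(a \right)} = \frac{a}{3} + a = \frac{4 a}{3}$)
$b{\left(B,v \right)} = \frac{B}{3 + v}$
$\frac{1}{b{\left(s{\left(-9 \right)},-285 \right)}} = \frac{1}{\frac{4}{3} \left(-9\right) \frac{1}{3 - 285}} = \frac{1}{\left(-12\right) \frac{1}{-282}} = \frac{1}{\left(-12\right) \left(- \frac{1}{282}\right)} = \frac{1}{\frac{2}{47}} = \frac{47}{2}$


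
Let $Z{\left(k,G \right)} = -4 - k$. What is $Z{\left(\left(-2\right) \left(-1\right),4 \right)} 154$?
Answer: $-924$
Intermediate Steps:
$Z{\left(\left(-2\right) \left(-1\right),4 \right)} 154 = \left(-4 - \left(-2\right) \left(-1\right)\right) 154 = \left(-4 - 2\right) 154 = \left(-6\right) 154 = -924$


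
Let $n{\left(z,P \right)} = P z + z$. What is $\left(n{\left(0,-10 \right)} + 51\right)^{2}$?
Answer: $2601$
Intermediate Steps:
$n{\left(z,P \right)} = z + P z$
$\left(n{\left(0,-10 \right)} + 51\right)^{2} = \left(0 \left(1 - 10\right) + 51\right)^{2} = \left(0 \left(-9\right) + 51\right)^{2} = \left(0 + 51\right)^{2} = 51^{2} = 2601$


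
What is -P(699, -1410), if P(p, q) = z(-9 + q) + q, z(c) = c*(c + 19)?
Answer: -1985190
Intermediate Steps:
z(c) = c*(19 + c)
P(p, q) = q + (-9 + q)*(10 + q) (P(p, q) = (-9 + q)*(19 + (-9 + q)) + q = (-9 + q)*(10 + q) + q = q + (-9 + q)*(10 + q))
-P(699, -1410) = -(-1410 + (-9 - 1410)*(10 - 1410)) = -(-1410 - 1419*(-1400)) = -(-1410 + 1986600) = -1*1985190 = -1985190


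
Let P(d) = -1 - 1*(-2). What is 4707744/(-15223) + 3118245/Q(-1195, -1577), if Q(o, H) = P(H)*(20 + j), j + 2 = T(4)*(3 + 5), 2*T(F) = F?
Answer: 47308980339/517582 ≈ 91404.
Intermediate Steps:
T(F) = F/2
P(d) = 1 (P(d) = -1 + 2 = 1)
j = 14 (j = -2 + ((1/2)*4)*(3 + 5) = -2 + 2*8 = -2 + 16 = 14)
Q(o, H) = 34 (Q(o, H) = 1*(20 + 14) = 1*34 = 34)
4707744/(-15223) + 3118245/Q(-1195, -1577) = 4707744/(-15223) + 3118245/34 = 4707744*(-1/15223) + 3118245*(1/34) = -4707744/15223 + 3118245/34 = 47308980339/517582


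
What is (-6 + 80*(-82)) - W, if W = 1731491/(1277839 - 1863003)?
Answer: -3840455333/585164 ≈ -6563.0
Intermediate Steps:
W = -1731491/585164 (W = 1731491/(-585164) = 1731491*(-1/585164) = -1731491/585164 ≈ -2.9590)
(-6 + 80*(-82)) - W = (-6 + 80*(-82)) - 1*(-1731491/585164) = (-6 - 6560) + 1731491/585164 = -6566 + 1731491/585164 = -3840455333/585164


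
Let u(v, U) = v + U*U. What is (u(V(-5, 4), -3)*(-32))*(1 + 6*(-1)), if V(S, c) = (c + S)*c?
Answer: 800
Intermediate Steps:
V(S, c) = c*(S + c) (V(S, c) = (S + c)*c = c*(S + c))
u(v, U) = v + U²
(u(V(-5, 4), -3)*(-32))*(1 + 6*(-1)) = ((4*(-5 + 4) + (-3)²)*(-32))*(1 + 6*(-1)) = ((4*(-1) + 9)*(-32))*(1 - 6) = ((-4 + 9)*(-32))*(-5) = (5*(-32))*(-5) = -160*(-5) = 800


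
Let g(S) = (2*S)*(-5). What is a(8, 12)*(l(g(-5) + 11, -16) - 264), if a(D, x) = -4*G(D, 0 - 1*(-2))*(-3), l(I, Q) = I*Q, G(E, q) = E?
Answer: -119040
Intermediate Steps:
g(S) = -10*S
a(D, x) = 12*D (a(D, x) = -4*D*(-3) = 12*D)
a(8, 12)*(l(g(-5) + 11, -16) - 264) = (12*8)*((-10*(-5) + 11)*(-16) - 264) = 96*((50 + 11)*(-16) - 264) = 96*(61*(-16) - 264) = 96*(-976 - 264) = 96*(-1240) = -119040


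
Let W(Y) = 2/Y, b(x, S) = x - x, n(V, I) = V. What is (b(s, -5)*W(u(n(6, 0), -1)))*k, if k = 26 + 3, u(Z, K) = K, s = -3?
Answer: 0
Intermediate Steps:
b(x, S) = 0
k = 29
(b(s, -5)*W(u(n(6, 0), -1)))*k = (0*(2/(-1)))*29 = (0*(2*(-1)))*29 = (0*(-2))*29 = 0*29 = 0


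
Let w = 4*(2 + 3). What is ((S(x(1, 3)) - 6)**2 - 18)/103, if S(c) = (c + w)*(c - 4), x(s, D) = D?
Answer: 823/103 ≈ 7.9903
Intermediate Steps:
w = 20 (w = 4*5 = 20)
S(c) = (-4 + c)*(20 + c) (S(c) = (c + 20)*(c - 4) = (20 + c)*(-4 + c) = (-4 + c)*(20 + c))
((S(x(1, 3)) - 6)**2 - 18)/103 = (((-80 + 3**2 + 16*3) - 6)**2 - 18)/103 = (((-80 + 9 + 48) - 6)**2 - 18)*(1/103) = ((-23 - 6)**2 - 18)*(1/103) = ((-29)**2 - 18)*(1/103) = (841 - 18)*(1/103) = 823*(1/103) = 823/103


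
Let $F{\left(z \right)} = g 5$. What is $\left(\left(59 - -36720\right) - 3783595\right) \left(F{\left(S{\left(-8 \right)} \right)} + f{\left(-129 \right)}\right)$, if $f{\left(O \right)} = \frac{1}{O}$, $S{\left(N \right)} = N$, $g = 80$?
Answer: $- \frac{193331958784}{129} \approx -1.4987 \cdot 10^{9}$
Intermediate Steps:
$F{\left(z \right)} = 400$ ($F{\left(z \right)} = 80 \cdot 5 = 400$)
$\left(\left(59 - -36720\right) - 3783595\right) \left(F{\left(S{\left(-8 \right)} \right)} + f{\left(-129 \right)}\right) = \left(\left(59 - -36720\right) - 3783595\right) \left(400 + \frac{1}{-129}\right) = \left(\left(59 + 36720\right) - 3783595\right) \left(400 - \frac{1}{129}\right) = \left(36779 - 3783595\right) \frac{51599}{129} = \left(-3746816\right) \frac{51599}{129} = - \frac{193331958784}{129}$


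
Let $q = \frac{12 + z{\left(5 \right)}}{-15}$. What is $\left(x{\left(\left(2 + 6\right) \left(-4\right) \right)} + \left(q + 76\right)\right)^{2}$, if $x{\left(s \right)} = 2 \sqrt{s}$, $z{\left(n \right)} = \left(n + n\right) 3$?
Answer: $\frac{130756}{25} + \frac{5856 i \sqrt{2}}{5} \approx 5230.2 + 1656.3 i$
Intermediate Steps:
$z{\left(n \right)} = 6 n$ ($z{\left(n \right)} = 2 n 3 = 6 n$)
$q = - \frac{14}{5}$ ($q = \frac{12 + 6 \cdot 5}{-15} = \left(12 + 30\right) \left(- \frac{1}{15}\right) = 42 \left(- \frac{1}{15}\right) = - \frac{14}{5} \approx -2.8$)
$\left(x{\left(\left(2 + 6\right) \left(-4\right) \right)} + \left(q + 76\right)\right)^{2} = \left(2 \sqrt{\left(2 + 6\right) \left(-4\right)} + \left(- \frac{14}{5} + 76\right)\right)^{2} = \left(2 \sqrt{8 \left(-4\right)} + \frac{366}{5}\right)^{2} = \left(2 \sqrt{-32} + \frac{366}{5}\right)^{2} = \left(2 \cdot 4 i \sqrt{2} + \frac{366}{5}\right)^{2} = \left(8 i \sqrt{2} + \frac{366}{5}\right)^{2} = \left(\frac{366}{5} + 8 i \sqrt{2}\right)^{2}$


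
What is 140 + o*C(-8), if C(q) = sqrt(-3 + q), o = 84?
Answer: 140 + 84*I*sqrt(11) ≈ 140.0 + 278.6*I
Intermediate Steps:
140 + o*C(-8) = 140 + 84*sqrt(-3 - 8) = 140 + 84*sqrt(-11) = 140 + 84*(I*sqrt(11)) = 140 + 84*I*sqrt(11)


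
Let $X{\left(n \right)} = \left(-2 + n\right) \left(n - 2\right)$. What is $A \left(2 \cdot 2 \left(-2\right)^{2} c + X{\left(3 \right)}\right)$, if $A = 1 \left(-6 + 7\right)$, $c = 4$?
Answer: $65$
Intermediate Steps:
$X{\left(n \right)} = \left(-2 + n\right)^{2}$ ($X{\left(n \right)} = \left(-2 + n\right) \left(-2 + n\right) = \left(-2 + n\right)^{2}$)
$A = 1$ ($A = 1 \cdot 1 = 1$)
$A \left(2 \cdot 2 \left(-2\right)^{2} c + X{\left(3 \right)}\right) = 1 \left(2 \cdot 2 \left(-2\right)^{2} \cdot 4 + \left(-2 + 3\right)^{2}\right) = 1 \left(4 \cdot 4 \cdot 4 + 1^{2}\right) = 1 \left(16 \cdot 4 + 1\right) = 1 \left(64 + 1\right) = 1 \cdot 65 = 65$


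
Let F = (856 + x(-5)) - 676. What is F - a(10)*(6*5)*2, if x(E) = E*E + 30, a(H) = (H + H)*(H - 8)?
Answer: -2165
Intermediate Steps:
a(H) = 2*H*(-8 + H) (a(H) = (2*H)*(-8 + H) = 2*H*(-8 + H))
x(E) = 30 + E² (x(E) = E² + 30 = 30 + E²)
F = 235 (F = (856 + (30 + (-5)²)) - 676 = (856 + (30 + 25)) - 676 = (856 + 55) - 676 = 911 - 676 = 235)
F - a(10)*(6*5)*2 = 235 - 2*10*(-8 + 10)*(6*5)*2 = 235 - 2*10*2*30*2 = 235 - 40*60 = 235 - 1*2400 = 235 - 2400 = -2165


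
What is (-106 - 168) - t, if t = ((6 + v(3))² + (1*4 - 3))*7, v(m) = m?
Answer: -848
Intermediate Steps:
t = 574 (t = ((6 + 3)² + (1*4 - 3))*7 = (9² + (4 - 3))*7 = (81 + 1)*7 = 82*7 = 574)
(-106 - 168) - t = (-106 - 168) - 1*574 = -274 - 574 = -848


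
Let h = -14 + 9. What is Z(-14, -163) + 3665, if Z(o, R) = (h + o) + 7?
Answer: 3653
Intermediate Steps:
h = -5
Z(o, R) = 2 + o (Z(o, R) = (-5 + o) + 7 = 2 + o)
Z(-14, -163) + 3665 = (2 - 14) + 3665 = -12 + 3665 = 3653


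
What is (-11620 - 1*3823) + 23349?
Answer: 7906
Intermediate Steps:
(-11620 - 1*3823) + 23349 = (-11620 - 3823) + 23349 = -15443 + 23349 = 7906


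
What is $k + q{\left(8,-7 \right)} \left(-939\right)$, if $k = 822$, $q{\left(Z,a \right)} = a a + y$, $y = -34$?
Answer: $-13263$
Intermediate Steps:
$q{\left(Z,a \right)} = -34 + a^{2}$ ($q{\left(Z,a \right)} = a a - 34 = a^{2} - 34 = -34 + a^{2}$)
$k + q{\left(8,-7 \right)} \left(-939\right) = 822 + \left(-34 + \left(-7\right)^{2}\right) \left(-939\right) = 822 + \left(-34 + 49\right) \left(-939\right) = 822 + 15 \left(-939\right) = 822 - 14085 = -13263$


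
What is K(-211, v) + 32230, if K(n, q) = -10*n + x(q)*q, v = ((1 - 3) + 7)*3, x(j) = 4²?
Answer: 34580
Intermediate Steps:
x(j) = 16
v = 15 (v = (-2 + 7)*3 = 5*3 = 15)
K(n, q) = -10*n + 16*q
K(-211, v) + 32230 = (-10*(-211) + 16*15) + 32230 = (2110 + 240) + 32230 = 2350 + 32230 = 34580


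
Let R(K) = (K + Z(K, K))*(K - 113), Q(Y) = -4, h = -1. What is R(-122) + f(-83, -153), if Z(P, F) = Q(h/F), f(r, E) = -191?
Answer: 29419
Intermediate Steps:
Z(P, F) = -4
R(K) = (-113 + K)*(-4 + K) (R(K) = (K - 4)*(K - 113) = (-4 + K)*(-113 + K) = (-113 + K)*(-4 + K))
R(-122) + f(-83, -153) = (452 + (-122)² - 117*(-122)) - 191 = (452 + 14884 + 14274) - 191 = 29610 - 191 = 29419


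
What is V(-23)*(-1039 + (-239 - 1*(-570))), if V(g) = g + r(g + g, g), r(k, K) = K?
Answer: 32568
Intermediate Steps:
V(g) = 2*g (V(g) = g + g = 2*g)
V(-23)*(-1039 + (-239 - 1*(-570))) = (2*(-23))*(-1039 + (-239 - 1*(-570))) = -46*(-1039 + (-239 + 570)) = -46*(-1039 + 331) = -46*(-708) = 32568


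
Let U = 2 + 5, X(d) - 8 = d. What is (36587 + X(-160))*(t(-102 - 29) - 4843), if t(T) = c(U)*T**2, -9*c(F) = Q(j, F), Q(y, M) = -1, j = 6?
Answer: -320943770/3 ≈ -1.0698e+8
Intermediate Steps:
X(d) = 8 + d
U = 7
c(F) = 1/9 (c(F) = -1/9*(-1) = 1/9)
t(T) = T**2/9
(36587 + X(-160))*(t(-102 - 29) - 4843) = (36587 + (8 - 160))*((-102 - 29)**2/9 - 4843) = (36587 - 152)*((1/9)*(-131)**2 - 4843) = 36435*((1/9)*17161 - 4843) = 36435*(17161/9 - 4843) = 36435*(-26426/9) = -320943770/3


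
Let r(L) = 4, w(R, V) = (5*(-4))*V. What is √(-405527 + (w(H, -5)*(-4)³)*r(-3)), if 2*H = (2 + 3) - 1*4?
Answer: 3*I*√47903 ≈ 656.6*I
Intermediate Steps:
H = ½ (H = ((2 + 3) - 1*4)/2 = (5 - 4)/2 = (½)*1 = ½ ≈ 0.50000)
w(R, V) = -20*V
√(-405527 + (w(H, -5)*(-4)³)*r(-3)) = √(-405527 + (-20*(-5)*(-4)³)*4) = √(-405527 + (100*(-64))*4) = √(-405527 - 6400*4) = √(-405527 - 25600) = √(-431127) = 3*I*√47903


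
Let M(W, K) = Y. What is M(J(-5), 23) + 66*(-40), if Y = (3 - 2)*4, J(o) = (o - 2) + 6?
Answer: -2636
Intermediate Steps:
J(o) = 4 + o (J(o) = (-2 + o) + 6 = 4 + o)
Y = 4 (Y = 1*4 = 4)
M(W, K) = 4
M(J(-5), 23) + 66*(-40) = 4 + 66*(-40) = 4 - 2640 = -2636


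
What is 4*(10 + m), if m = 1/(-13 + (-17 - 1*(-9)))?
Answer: 836/21 ≈ 39.810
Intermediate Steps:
m = -1/21 (m = 1/(-13 + (-17 + 9)) = 1/(-13 - 8) = 1/(-21) = -1/21 ≈ -0.047619)
4*(10 + m) = 4*(10 - 1/21) = 4*(209/21) = 836/21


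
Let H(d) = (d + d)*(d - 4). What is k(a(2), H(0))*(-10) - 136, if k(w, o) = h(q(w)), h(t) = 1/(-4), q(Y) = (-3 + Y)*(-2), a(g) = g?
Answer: -267/2 ≈ -133.50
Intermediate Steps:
H(d) = 2*d*(-4 + d) (H(d) = (2*d)*(-4 + d) = 2*d*(-4 + d))
q(Y) = 6 - 2*Y
h(t) = -¼
k(w, o) = -¼
k(a(2), H(0))*(-10) - 136 = -¼*(-10) - 136 = 5/2 - 136 = -267/2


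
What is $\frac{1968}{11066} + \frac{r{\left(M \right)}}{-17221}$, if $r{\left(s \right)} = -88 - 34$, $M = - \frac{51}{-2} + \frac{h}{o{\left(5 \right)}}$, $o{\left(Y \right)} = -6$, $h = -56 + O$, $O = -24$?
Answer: $\frac{17620490}{95283793} \approx 0.18493$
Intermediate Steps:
$h = -80$ ($h = -56 - 24 = -80$)
$M = \frac{233}{6}$ ($M = - \frac{51}{-2} - \frac{80}{-6} = \left(-51\right) \left(- \frac{1}{2}\right) - - \frac{40}{3} = \frac{51}{2} + \frac{40}{3} = \frac{233}{6} \approx 38.833$)
$r{\left(s \right)} = -122$ ($r{\left(s \right)} = -88 - 34 = -122$)
$\frac{1968}{11066} + \frac{r{\left(M \right)}}{-17221} = \frac{1968}{11066} - \frac{122}{-17221} = 1968 \cdot \frac{1}{11066} - - \frac{122}{17221} = \frac{984}{5533} + \frac{122}{17221} = \frac{17620490}{95283793}$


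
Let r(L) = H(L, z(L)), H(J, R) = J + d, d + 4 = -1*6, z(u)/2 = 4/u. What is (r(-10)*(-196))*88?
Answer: 344960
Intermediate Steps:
z(u) = 8/u (z(u) = 2*(4/u) = 8/u)
d = -10 (d = -4 - 1*6 = -4 - 6 = -10)
H(J, R) = -10 + J (H(J, R) = J - 10 = -10 + J)
r(L) = -10 + L
(r(-10)*(-196))*88 = ((-10 - 10)*(-196))*88 = -20*(-196)*88 = 3920*88 = 344960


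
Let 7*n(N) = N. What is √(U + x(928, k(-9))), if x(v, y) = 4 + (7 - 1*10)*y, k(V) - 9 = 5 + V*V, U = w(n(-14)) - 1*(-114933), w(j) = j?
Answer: 5*√4586 ≈ 338.60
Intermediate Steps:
n(N) = N/7
U = 114931 (U = (⅐)*(-14) - 1*(-114933) = -2 + 114933 = 114931)
k(V) = 14 + V² (k(V) = 9 + (5 + V*V) = 9 + (5 + V²) = 14 + V²)
x(v, y) = 4 - 3*y (x(v, y) = 4 + (7 - 10)*y = 4 - 3*y)
√(U + x(928, k(-9))) = √(114931 + (4 - 3*(14 + (-9)²))) = √(114931 + (4 - 3*(14 + 81))) = √(114931 + (4 - 3*95)) = √(114931 + (4 - 285)) = √(114931 - 281) = √114650 = 5*√4586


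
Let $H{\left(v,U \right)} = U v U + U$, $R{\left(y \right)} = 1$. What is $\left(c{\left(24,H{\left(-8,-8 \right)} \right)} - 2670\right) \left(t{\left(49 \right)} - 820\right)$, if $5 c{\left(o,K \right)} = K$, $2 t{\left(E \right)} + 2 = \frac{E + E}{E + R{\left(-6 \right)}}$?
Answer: $\frac{56868387}{25} \approx 2.2747 \cdot 10^{6}$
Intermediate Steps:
$t{\left(E \right)} = -1 + \frac{E}{1 + E}$ ($t{\left(E \right)} = -1 + \frac{\left(E + E\right) \frac{1}{E + 1}}{2} = -1 + \frac{2 E \frac{1}{1 + E}}{2} = -1 + \frac{E}{1 + E}$)
$H{\left(v,U \right)} = U + v U^{2}$ ($H{\left(v,U \right)} = v U^{2} + U = U + v U^{2}$)
$c{\left(o,K \right)} = \frac{K}{5}$
$\left(c{\left(24,H{\left(-8,-8 \right)} \right)} - 2670\right) \left(t{\left(49 \right)} - 820\right) = \left(\frac{\left(-8\right) \left(1 - -64\right)}{5} - 2670\right) \left(- \frac{1}{1 + 49} - 820\right) = \left(\frac{\left(-8\right) \left(1 + 64\right)}{5} - 2670\right) \left(- \frac{1}{50} - 820\right) = \left(\frac{\left(-8\right) 65}{5} - 2670\right) \left(\left(-1\right) \frac{1}{50} - 820\right) = \left(\frac{1}{5} \left(-520\right) - 2670\right) \left(- \frac{1}{50} - 820\right) = \left(-104 - 2670\right) \left(- \frac{41001}{50}\right) = \left(-2774\right) \left(- \frac{41001}{50}\right) = \frac{56868387}{25}$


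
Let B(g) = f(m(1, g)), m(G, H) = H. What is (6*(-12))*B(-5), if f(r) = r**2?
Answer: -1800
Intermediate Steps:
B(g) = g**2
(6*(-12))*B(-5) = (6*(-12))*(-5)**2 = -72*25 = -1800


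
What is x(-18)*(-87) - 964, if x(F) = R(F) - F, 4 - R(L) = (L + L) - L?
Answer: -4444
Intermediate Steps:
R(L) = 4 - L (R(L) = 4 - ((L + L) - L) = 4 - (2*L - L) = 4 - L)
x(F) = 4 - 2*F (x(F) = (4 - F) - F = 4 - 2*F)
x(-18)*(-87) - 964 = (4 - 2*(-18))*(-87) - 964 = (4 + 36)*(-87) - 964 = 40*(-87) - 964 = -3480 - 964 = -4444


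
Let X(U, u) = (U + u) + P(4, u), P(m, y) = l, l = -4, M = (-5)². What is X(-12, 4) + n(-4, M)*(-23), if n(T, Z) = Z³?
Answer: -359387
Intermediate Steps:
M = 25
P(m, y) = -4
X(U, u) = -4 + U + u (X(U, u) = (U + u) - 4 = -4 + U + u)
X(-12, 4) + n(-4, M)*(-23) = (-4 - 12 + 4) + 25³*(-23) = -12 + 15625*(-23) = -12 - 359375 = -359387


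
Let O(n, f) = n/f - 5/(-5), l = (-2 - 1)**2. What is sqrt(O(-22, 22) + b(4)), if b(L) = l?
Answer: 3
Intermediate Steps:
l = 9 (l = (-3)**2 = 9)
O(n, f) = 1 + n/f (O(n, f) = n/f - 5*(-1/5) = n/f + 1 = 1 + n/f)
b(L) = 9
sqrt(O(-22, 22) + b(4)) = sqrt((22 - 22)/22 + 9) = sqrt((1/22)*0 + 9) = sqrt(0 + 9) = sqrt(9) = 3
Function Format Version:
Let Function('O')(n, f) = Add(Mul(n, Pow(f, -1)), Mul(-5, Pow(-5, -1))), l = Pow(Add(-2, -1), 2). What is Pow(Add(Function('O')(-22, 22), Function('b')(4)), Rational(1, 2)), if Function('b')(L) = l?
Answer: 3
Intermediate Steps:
l = 9 (l = Pow(-3, 2) = 9)
Function('O')(n, f) = Add(1, Mul(n, Pow(f, -1))) (Function('O')(n, f) = Add(Mul(n, Pow(f, -1)), Mul(-5, Rational(-1, 5))) = Add(Mul(n, Pow(f, -1)), 1) = Add(1, Mul(n, Pow(f, -1))))
Function('b')(L) = 9
Pow(Add(Function('O')(-22, 22), Function('b')(4)), Rational(1, 2)) = Pow(Add(Mul(Pow(22, -1), Add(22, -22)), 9), Rational(1, 2)) = Pow(Add(Mul(Rational(1, 22), 0), 9), Rational(1, 2)) = Pow(Add(0, 9), Rational(1, 2)) = Pow(9, Rational(1, 2)) = 3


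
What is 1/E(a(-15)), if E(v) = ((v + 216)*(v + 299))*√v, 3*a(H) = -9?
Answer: -I*√3/189144 ≈ -9.1573e-6*I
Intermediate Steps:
a(H) = -3 (a(H) = (⅓)*(-9) = -3)
E(v) = √v*(216 + v)*(299 + v) (E(v) = ((216 + v)*(299 + v))*√v = √v*(216 + v)*(299 + v))
1/E(a(-15)) = 1/(√(-3)*(64584 + (-3)² + 515*(-3))) = 1/((I*√3)*(64584 + 9 - 1545)) = 1/((I*√3)*63048) = 1/(63048*I*√3) = -I*√3/189144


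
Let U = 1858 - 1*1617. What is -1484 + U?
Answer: -1243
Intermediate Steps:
U = 241 (U = 1858 - 1617 = 241)
-1484 + U = -1484 + 241 = -1243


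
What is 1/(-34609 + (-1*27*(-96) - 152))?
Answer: -1/32169 ≈ -3.1086e-5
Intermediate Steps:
1/(-34609 + (-1*27*(-96) - 152)) = 1/(-34609 + (-27*(-96) - 152)) = 1/(-34609 + (2592 - 152)) = 1/(-34609 + 2440) = 1/(-32169) = -1/32169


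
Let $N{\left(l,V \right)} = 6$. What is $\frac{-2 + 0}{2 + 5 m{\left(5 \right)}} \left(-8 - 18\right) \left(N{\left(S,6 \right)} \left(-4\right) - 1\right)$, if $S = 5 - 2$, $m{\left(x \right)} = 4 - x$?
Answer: $\frac{1300}{3} \approx 433.33$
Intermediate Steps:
$S = 3$
$\frac{-2 + 0}{2 + 5 m{\left(5 \right)}} \left(-8 - 18\right) \left(N{\left(S,6 \right)} \left(-4\right) - 1\right) = \frac{-2 + 0}{2 + 5 \left(4 - 5\right)} \left(-8 - 18\right) \left(6 \left(-4\right) - 1\right) = - \frac{2}{2 + 5 \left(4 - 5\right)} \left(-26\right) \left(-24 - 1\right) = - \frac{2}{2 + 5 \left(-1\right)} \left(-26\right) \left(-25\right) = - \frac{2}{2 - 5} \left(-26\right) \left(-25\right) = - \frac{2}{-3} \left(-26\right) \left(-25\right) = \left(-2\right) \left(- \frac{1}{3}\right) \left(-26\right) \left(-25\right) = \frac{2}{3} \left(-26\right) \left(-25\right) = \left(- \frac{52}{3}\right) \left(-25\right) = \frac{1300}{3}$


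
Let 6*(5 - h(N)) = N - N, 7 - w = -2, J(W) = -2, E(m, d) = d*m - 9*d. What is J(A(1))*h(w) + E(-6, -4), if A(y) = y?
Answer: 50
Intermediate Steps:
E(m, d) = -9*d + d*m
w = 9 (w = 7 - 1*(-2) = 7 + 2 = 9)
h(N) = 5 (h(N) = 5 - (N - N)/6 = 5 - 1/6*0 = 5 + 0 = 5)
J(A(1))*h(w) + E(-6, -4) = -2*5 - 4*(-9 - 6) = -10 - 4*(-15) = -10 + 60 = 50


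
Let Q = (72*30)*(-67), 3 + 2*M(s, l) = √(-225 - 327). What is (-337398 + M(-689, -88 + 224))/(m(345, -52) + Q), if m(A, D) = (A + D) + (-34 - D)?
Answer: 674799/288818 - I*√138/144409 ≈ 2.3364 - 8.1348e-5*I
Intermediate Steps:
M(s, l) = -3/2 + I*√138 (M(s, l) = -3/2 + √(-225 - 327)/2 = -3/2 + √(-552)/2 = -3/2 + (2*I*√138)/2 = -3/2 + I*√138)
Q = -144720 (Q = 2160*(-67) = -144720)
m(A, D) = -34 + A
(-337398 + M(-689, -88 + 224))/(m(345, -52) + Q) = (-337398 + (-3/2 + I*√138))/((-34 + 345) - 144720) = (-674799/2 + I*√138)/(311 - 144720) = (-674799/2 + I*√138)/(-144409) = (-674799/2 + I*√138)*(-1/144409) = 674799/288818 - I*√138/144409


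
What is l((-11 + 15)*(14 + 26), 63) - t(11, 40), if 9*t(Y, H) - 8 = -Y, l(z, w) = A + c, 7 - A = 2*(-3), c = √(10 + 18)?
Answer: 40/3 + 2*√7 ≈ 18.625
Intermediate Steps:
c = 2*√7 (c = √28 = 2*√7 ≈ 5.2915)
A = 13 (A = 7 - 2*(-3) = 7 - 1*(-6) = 7 + 6 = 13)
l(z, w) = 13 + 2*√7
t(Y, H) = 8/9 - Y/9 (t(Y, H) = 8/9 + (-Y)/9 = 8/9 - Y/9)
l((-11 + 15)*(14 + 26), 63) - t(11, 40) = (13 + 2*√7) - (8/9 - ⅑*11) = (13 + 2*√7) - (8/9 - 11/9) = (13 + 2*√7) - 1*(-⅓) = (13 + 2*√7) + ⅓ = 40/3 + 2*√7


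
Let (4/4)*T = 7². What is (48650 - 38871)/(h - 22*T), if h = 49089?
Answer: 9779/48011 ≈ 0.20368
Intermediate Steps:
T = 49 (T = 7² = 49)
(48650 - 38871)/(h - 22*T) = (48650 - 38871)/(49089 - 22*49) = 9779/(49089 - 1078) = 9779/48011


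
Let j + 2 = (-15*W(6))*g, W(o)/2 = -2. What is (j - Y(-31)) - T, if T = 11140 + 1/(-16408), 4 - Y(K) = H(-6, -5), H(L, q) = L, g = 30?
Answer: -153447615/16408 ≈ -9352.0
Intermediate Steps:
W(o) = -4 (W(o) = 2*(-2) = -4)
Y(K) = 10 (Y(K) = 4 - 1*(-6) = 4 + 6 = 10)
j = 1798 (j = -2 - 15*(-4)*30 = -2 + 60*30 = -2 + 1800 = 1798)
T = 182785119/16408 (T = 11140 - 1/16408 = 182785119/16408 ≈ 11140.)
(j - Y(-31)) - T = (1798 - 1*10) - 1*182785119/16408 = (1798 - 10) - 182785119/16408 = 1788 - 182785119/16408 = -153447615/16408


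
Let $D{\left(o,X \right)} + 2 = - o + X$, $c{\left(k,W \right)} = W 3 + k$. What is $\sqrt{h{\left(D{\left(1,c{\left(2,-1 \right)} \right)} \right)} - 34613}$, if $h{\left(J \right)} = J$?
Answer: $i \sqrt{34617} \approx 186.06 i$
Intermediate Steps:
$c{\left(k,W \right)} = k + 3 W$ ($c{\left(k,W \right)} = 3 W + k = k + 3 W$)
$D{\left(o,X \right)} = -2 + X - o$ ($D{\left(o,X \right)} = -2 + \left(- o + X\right) = -2 + \left(X - o\right) = -2 + X - o$)
$\sqrt{h{\left(D{\left(1,c{\left(2,-1 \right)} \right)} \right)} - 34613} = \sqrt{\left(-2 + \left(2 + 3 \left(-1\right)\right) - 1\right) - 34613} = \sqrt{\left(-2 + \left(2 - 3\right) - 1\right) - 34613} = \sqrt{\left(-2 - 1 - 1\right) - 34613} = \sqrt{-4 - 34613} = \sqrt{-34617} = i \sqrt{34617}$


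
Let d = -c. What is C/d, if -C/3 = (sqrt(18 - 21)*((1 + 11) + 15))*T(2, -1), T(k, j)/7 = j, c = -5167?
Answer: 567*I*sqrt(3)/5167 ≈ 0.19007*I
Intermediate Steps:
T(k, j) = 7*j
d = 5167 (d = -1*(-5167) = 5167)
C = 567*I*sqrt(3) (C = -3*sqrt(18 - 21)*((1 + 11) + 15)*7*(-1) = -3*sqrt(-3)*(12 + 15)*(-7) = -3*(I*sqrt(3))*27*(-7) = -3*27*I*sqrt(3)*(-7) = -(-567)*I*sqrt(3) = 567*I*sqrt(3) ≈ 982.07*I)
C/d = (567*I*sqrt(3))/5167 = (567*I*sqrt(3))*(1/5167) = 567*I*sqrt(3)/5167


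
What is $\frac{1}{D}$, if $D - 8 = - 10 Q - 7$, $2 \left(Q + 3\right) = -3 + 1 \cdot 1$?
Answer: $\frac{1}{41} \approx 0.02439$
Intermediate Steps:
$Q = -4$ ($Q = -3 + \frac{-3 + 1 \cdot 1}{2} = -3 + \frac{-3 + 1}{2} = -3 + \frac{1}{2} \left(-2\right) = -3 - 1 = -4$)
$D = 41$ ($D = 8 - -33 = 8 + \left(40 - 7\right) = 8 + 33 = 41$)
$\frac{1}{D} = \frac{1}{41}$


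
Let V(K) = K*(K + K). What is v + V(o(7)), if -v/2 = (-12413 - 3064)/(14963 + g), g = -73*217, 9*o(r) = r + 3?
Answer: -1165837/35559 ≈ -32.786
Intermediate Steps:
o(r) = ⅓ + r/9 (o(r) = (r + 3)/9 = (3 + r)/9 = ⅓ + r/9)
g = -15841
V(K) = 2*K² (V(K) = K*(2*K) = 2*K²)
v = -15477/439 (v = -2*(-12413 - 3064)/(14963 - 15841) = -(-30954)/(-878) = -(-30954)*(-1)/878 = -2*15477/878 = -15477/439 ≈ -35.255)
v + V(o(7)) = -15477/439 + 2*(⅓ + (⅑)*7)² = -15477/439 + 2*(⅓ + 7/9)² = -15477/439 + 2*(10/9)² = -15477/439 + 2*(100/81) = -15477/439 + 200/81 = -1165837/35559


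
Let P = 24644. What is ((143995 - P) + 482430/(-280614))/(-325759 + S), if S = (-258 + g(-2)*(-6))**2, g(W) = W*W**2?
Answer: -5581846514/13172909771 ≈ -0.42374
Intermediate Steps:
g(W) = W**3
S = 44100 (S = (-258 + (-2)**3*(-6))**2 = (-258 - 8*(-6))**2 = (-258 + 48)**2 = (-210)**2 = 44100)
((143995 - P) + 482430/(-280614))/(-325759 + S) = ((143995 - 1*24644) + 482430/(-280614))/(-325759 + 44100) = ((143995 - 24644) + 482430*(-1/280614))/(-281659) = (119351 - 80405/46769)*(-1/281659) = (5581846514/46769)*(-1/281659) = -5581846514/13172909771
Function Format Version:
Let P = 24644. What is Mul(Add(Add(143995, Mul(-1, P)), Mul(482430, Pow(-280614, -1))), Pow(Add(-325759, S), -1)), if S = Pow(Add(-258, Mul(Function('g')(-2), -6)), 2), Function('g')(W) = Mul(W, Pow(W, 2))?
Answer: Rational(-5581846514, 13172909771) ≈ -0.42374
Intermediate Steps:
Function('g')(W) = Pow(W, 3)
S = 44100 (S = Pow(Add(-258, Mul(Pow(-2, 3), -6)), 2) = Pow(Add(-258, Mul(-8, -6)), 2) = Pow(Add(-258, 48), 2) = Pow(-210, 2) = 44100)
Mul(Add(Add(143995, Mul(-1, P)), Mul(482430, Pow(-280614, -1))), Pow(Add(-325759, S), -1)) = Mul(Add(Add(143995, Mul(-1, 24644)), Mul(482430, Pow(-280614, -1))), Pow(Add(-325759, 44100), -1)) = Mul(Add(Add(143995, -24644), Mul(482430, Rational(-1, 280614))), Pow(-281659, -1)) = Mul(Add(119351, Rational(-80405, 46769)), Rational(-1, 281659)) = Mul(Rational(5581846514, 46769), Rational(-1, 281659)) = Rational(-5581846514, 13172909771)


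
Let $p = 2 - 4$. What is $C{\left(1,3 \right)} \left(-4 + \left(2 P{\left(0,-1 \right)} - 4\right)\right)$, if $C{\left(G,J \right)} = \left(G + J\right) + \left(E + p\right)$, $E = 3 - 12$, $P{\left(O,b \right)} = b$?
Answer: $70$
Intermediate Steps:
$p = -2$
$E = -9$ ($E = 3 - 12 = -9$)
$C{\left(G,J \right)} = -11 + G + J$ ($C{\left(G,J \right)} = \left(G + J\right) - 11 = -11 + G + J$)
$C{\left(1,3 \right)} \left(-4 + \left(2 P{\left(0,-1 \right)} - 4\right)\right) = \left(-11 + 1 + 3\right) \left(-4 + \left(2 \left(-1\right) - 4\right)\right) = - 7 \left(-4 - 6\right) = \left(-7\right) \left(-10\right) = 70$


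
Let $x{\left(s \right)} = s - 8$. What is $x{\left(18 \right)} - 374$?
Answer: $-364$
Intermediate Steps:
$x{\left(s \right)} = -8 + s$
$x{\left(18 \right)} - 374 = \left(-8 + 18\right) - 374 = 10 - 374 = -364$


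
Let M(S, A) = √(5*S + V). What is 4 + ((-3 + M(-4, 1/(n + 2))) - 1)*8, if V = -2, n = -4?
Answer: -28 + 8*I*√22 ≈ -28.0 + 37.523*I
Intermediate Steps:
M(S, A) = √(-2 + 5*S) (M(S, A) = √(5*S - 2) = √(-2 + 5*S))
4 + ((-3 + M(-4, 1/(n + 2))) - 1)*8 = 4 + ((-3 + √(-2 + 5*(-4))) - 1)*8 = 4 + ((-3 + √(-2 - 20)) - 1)*8 = 4 + ((-3 + √(-22)) - 1)*8 = 4 + ((-3 + I*√22) - 1)*8 = 4 + (-4 + I*√22)*8 = 4 + (-32 + 8*I*√22) = -28 + 8*I*√22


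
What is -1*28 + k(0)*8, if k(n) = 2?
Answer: -12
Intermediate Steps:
-1*28 + k(0)*8 = -1*28 + 2*8 = -28 + 16 = -12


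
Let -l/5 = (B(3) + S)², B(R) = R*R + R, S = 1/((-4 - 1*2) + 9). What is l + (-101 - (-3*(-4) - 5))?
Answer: -7817/9 ≈ -868.56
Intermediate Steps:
S = ⅓ (S = 1/((-4 - 2) + 9) = 1/(-6 + 9) = 1/3 = ⅓ ≈ 0.33333)
B(R) = R + R² (B(R) = R² + R = R + R²)
l = -6845/9 (l = -5*(3*(1 + 3) + ⅓)² = -5*(3*4 + ⅓)² = -5*(12 + ⅓)² = -5*(37/3)² = -5*1369/9 = -6845/9 ≈ -760.56)
l + (-101 - (-3*(-4) - 5)) = -6845/9 + (-101 - (-3*(-4) - 5)) = -6845/9 + (-101 - (12 - 5)) = -6845/9 + (-101 - 1*7) = -6845/9 + (-101 - 7) = -6845/9 - 108 = -7817/9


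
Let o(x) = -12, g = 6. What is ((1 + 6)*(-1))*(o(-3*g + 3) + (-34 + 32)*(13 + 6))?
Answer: 350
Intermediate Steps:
((1 + 6)*(-1))*(o(-3*g + 3) + (-34 + 32)*(13 + 6)) = ((1 + 6)*(-1))*(-12 + (-34 + 32)*(13 + 6)) = (7*(-1))*(-12 - 2*19) = -7*(-12 - 38) = -7*(-50) = 350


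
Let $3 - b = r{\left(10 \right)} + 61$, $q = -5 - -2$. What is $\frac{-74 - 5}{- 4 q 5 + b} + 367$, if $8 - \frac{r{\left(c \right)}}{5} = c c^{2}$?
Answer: $\frac{1820975}{4962} \approx 366.98$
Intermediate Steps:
$r{\left(c \right)} = 40 - 5 c^{3}$ ($r{\left(c \right)} = 40 - 5 c c^{2} = 40 - 5 c^{3}$)
$q = -3$ ($q = -5 + 2 = -3$)
$b = 4902$ ($b = 3 - \left(\left(40 - 5 \cdot 10^{3}\right) + 61\right) = 3 - \left(\left(40 - 5000\right) + 61\right) = 3 - \left(-4960 + 61\right) = 3 - -4899 = 3 + 4899 = 4902$)
$\frac{-74 - 5}{- 4 q 5 + b} + 367 = \frac{-74 - 5}{\left(-4\right) \left(-3\right) 5 + 4902} + 367 = - \frac{79}{12 \cdot 5 + 4902} + 367 = - \frac{79}{60 + 4902} + 367 = - \frac{79}{4962} + 367 = \frac{1820975}{4962}$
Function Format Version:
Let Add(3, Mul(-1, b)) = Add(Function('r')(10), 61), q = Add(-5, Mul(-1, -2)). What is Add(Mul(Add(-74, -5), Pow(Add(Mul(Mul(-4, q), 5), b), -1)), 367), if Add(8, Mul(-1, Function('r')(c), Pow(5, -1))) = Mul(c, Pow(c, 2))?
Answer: Rational(1820975, 4962) ≈ 366.98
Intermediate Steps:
Function('r')(c) = Add(40, Mul(-5, Pow(c, 3))) (Function('r')(c) = Add(40, Mul(-5, Mul(c, Pow(c, 2)))) = Add(40, Mul(-5, Pow(c, 3))))
q = -3 (q = Add(-5, 2) = -3)
b = 4902 (b = Add(3, Mul(-1, Add(Add(40, Mul(-5, Pow(10, 3))), 61))) = Add(3, Mul(-1, Add(Add(40, Mul(-5, 1000)), 61))) = Add(3, Mul(-1, Add(Add(40, -5000), 61))) = Add(3, Mul(-1, Add(-4960, 61))) = Add(3, Mul(-1, -4899)) = Add(3, 4899) = 4902)
Add(Mul(Add(-74, -5), Pow(Add(Mul(Mul(-4, q), 5), b), -1)), 367) = Add(Mul(Add(-74, -5), Pow(Add(Mul(Mul(-4, -3), 5), 4902), -1)), 367) = Add(Mul(-79, Pow(Add(Mul(12, 5), 4902), -1)), 367) = Add(Mul(-79, Pow(Add(60, 4902), -1)), 367) = Add(Mul(-79, Pow(4962, -1)), 367) = Add(Mul(-79, Rational(1, 4962)), 367) = Add(Rational(-79, 4962), 367) = Rational(1820975, 4962)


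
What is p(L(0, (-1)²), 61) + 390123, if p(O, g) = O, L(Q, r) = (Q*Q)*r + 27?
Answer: 390150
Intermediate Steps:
L(Q, r) = 27 + r*Q² (L(Q, r) = Q²*r + 27 = r*Q² + 27 = 27 + r*Q²)
p(L(0, (-1)²), 61) + 390123 = (27 + (-1)²*0²) + 390123 = (27 + 1*0) + 390123 = (27 + 0) + 390123 = 27 + 390123 = 390150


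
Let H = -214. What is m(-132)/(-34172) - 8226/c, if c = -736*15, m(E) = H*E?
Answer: -1281627/15719120 ≈ -0.081533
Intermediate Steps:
m(E) = -214*E
c = -11040
m(-132)/(-34172) - 8226/c = -214*(-132)/(-34172) - 8226/(-11040) = 28248*(-1/34172) - 8226*(-1/11040) = -7062/8543 + 1371/1840 = -1281627/15719120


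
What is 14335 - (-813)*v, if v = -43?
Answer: -20624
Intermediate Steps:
14335 - (-813)*v = 14335 - (-813)*(-43) = 14335 - 1*34959 = 14335 - 34959 = -20624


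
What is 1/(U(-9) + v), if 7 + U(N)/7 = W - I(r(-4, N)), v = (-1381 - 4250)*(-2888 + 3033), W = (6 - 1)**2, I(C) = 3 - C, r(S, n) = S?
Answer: -1/816418 ≈ -1.2249e-6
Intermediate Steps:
W = 25 (W = 5**2 = 25)
v = -816495 (v = -5631*145 = -816495)
U(N) = 77 (U(N) = -49 + 7*(25 - (3 - 1*(-4))) = -49 + 7*(25 - (3 + 4)) = -49 + 7*(25 - 1*7) = -49 + 7*(25 - 7) = -49 + 7*18 = -49 + 126 = 77)
1/(U(-9) + v) = 1/(77 - 816495) = 1/(-816418) = -1/816418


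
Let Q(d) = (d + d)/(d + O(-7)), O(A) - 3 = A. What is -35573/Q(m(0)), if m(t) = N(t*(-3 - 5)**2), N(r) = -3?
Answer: -249011/6 ≈ -41502.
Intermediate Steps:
O(A) = 3 + A
m(t) = -3
Q(d) = 2*d/(-4 + d) (Q(d) = (d + d)/(d + (3 - 7)) = (2*d)/(d - 4) = (2*d)/(-4 + d) = 2*d/(-4 + d))
-35573/Q(m(0)) = -35573/(2*(-3)/(-4 - 3)) = -35573/(2*(-3)/(-7)) = -35573/(2*(-3)*(-1/7)) = -35573/6/7 = -35573*7/6 = -249011/6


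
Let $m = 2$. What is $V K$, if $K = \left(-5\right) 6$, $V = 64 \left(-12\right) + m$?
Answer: $22980$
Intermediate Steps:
$V = -766$ ($V = 64 \left(-12\right) + 2 = -768 + 2 = -766$)
$K = -30$
$V K = \left(-766\right) \left(-30\right) = 22980$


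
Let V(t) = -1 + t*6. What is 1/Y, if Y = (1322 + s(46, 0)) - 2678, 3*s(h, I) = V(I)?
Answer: -3/4069 ≈ -0.00073728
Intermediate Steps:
V(t) = -1 + 6*t
s(h, I) = -1/3 + 2*I (s(h, I) = (-1 + 6*I)/3 = -1/3 + 2*I)
Y = -4069/3 (Y = (1322 + (-1/3 + 2*0)) - 2678 = (1322 + (-1/3 + 0)) - 2678 = (1322 - 1/3) - 2678 = 3965/3 - 2678 = -4069/3 ≈ -1356.3)
1/Y = 1/(-4069/3) = -3/4069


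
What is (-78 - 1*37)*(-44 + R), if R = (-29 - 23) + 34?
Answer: 7130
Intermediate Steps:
R = -18 (R = -52 + 34 = -18)
(-78 - 1*37)*(-44 + R) = (-78 - 1*37)*(-44 - 18) = (-78 - 37)*(-62) = -115*(-62) = 7130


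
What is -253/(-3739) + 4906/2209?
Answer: 18902411/8259451 ≈ 2.2886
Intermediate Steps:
-253/(-3739) + 4906/2209 = -253*(-1/3739) + 4906*(1/2209) = 253/3739 + 4906/2209 = 18902411/8259451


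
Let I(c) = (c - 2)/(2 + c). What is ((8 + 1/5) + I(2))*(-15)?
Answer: -123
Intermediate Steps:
I(c) = (-2 + c)/(2 + c)
((8 + 1/5) + I(2))*(-15) = ((8 + 1/5) + (-2 + 2)/(2 + 2))*(-15) = ((8 + ⅕) + 0/4)*(-15) = (41/5 + (¼)*0)*(-15) = (41/5 + 0)*(-15) = (41/5)*(-15) = -123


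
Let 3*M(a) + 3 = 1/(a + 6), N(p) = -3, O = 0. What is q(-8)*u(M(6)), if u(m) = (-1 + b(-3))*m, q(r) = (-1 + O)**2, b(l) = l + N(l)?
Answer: 245/36 ≈ 6.8056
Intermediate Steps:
b(l) = -3 + l (b(l) = l - 3 = -3 + l)
M(a) = -1 + 1/(3*(6 + a)) (M(a) = -1 + 1/(3*(a + 6)) = -1 + 1/(3*(6 + a)))
q(r) = 1 (q(r) = (-1 + 0)**2 = (-1)**2 = 1)
u(m) = -7*m (u(m) = (-1 + (-3 - 3))*m = (-1 - 6)*m = -7*m)
q(-8)*u(M(6)) = 1*(-7*(-17/3 - 1*6)/(6 + 6)) = 1*(-7*(-17/3 - 6)/12) = 1*(-7*(-35)/(12*3)) = 1*(-7*(-35/36)) = 1*(245/36) = 245/36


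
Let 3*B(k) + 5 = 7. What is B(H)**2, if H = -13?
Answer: 4/9 ≈ 0.44444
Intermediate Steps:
B(k) = 2/3 (B(k) = -5/3 + (1/3)*7 = -5/3 + 7/3 = 2/3)
B(H)**2 = (2/3)**2 = 4/9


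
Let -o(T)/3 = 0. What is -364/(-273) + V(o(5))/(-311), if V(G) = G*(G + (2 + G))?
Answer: 4/3 ≈ 1.3333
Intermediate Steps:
o(T) = 0 (o(T) = -3*0 = 0)
V(G) = G*(2 + 2*G)
-364/(-273) + V(o(5))/(-311) = -364/(-273) + (2*0*(1 + 0))/(-311) = -364*(-1/273) + (2*0*1)*(-1/311) = 4/3 + 0*(-1/311) = 4/3 + 0 = 4/3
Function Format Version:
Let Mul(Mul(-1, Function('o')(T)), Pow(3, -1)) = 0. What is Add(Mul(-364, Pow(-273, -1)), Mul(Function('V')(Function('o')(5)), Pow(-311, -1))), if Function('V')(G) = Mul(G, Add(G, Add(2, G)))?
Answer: Rational(4, 3) ≈ 1.3333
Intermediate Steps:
Function('o')(T) = 0 (Function('o')(T) = Mul(-3, 0) = 0)
Function('V')(G) = Mul(G, Add(2, Mul(2, G)))
Add(Mul(-364, Pow(-273, -1)), Mul(Function('V')(Function('o')(5)), Pow(-311, -1))) = Add(Mul(-364, Pow(-273, -1)), Mul(Mul(2, 0, Add(1, 0)), Pow(-311, -1))) = Add(Mul(-364, Rational(-1, 273)), Mul(Mul(2, 0, 1), Rational(-1, 311))) = Add(Rational(4, 3), Mul(0, Rational(-1, 311))) = Add(Rational(4, 3), 0) = Rational(4, 3)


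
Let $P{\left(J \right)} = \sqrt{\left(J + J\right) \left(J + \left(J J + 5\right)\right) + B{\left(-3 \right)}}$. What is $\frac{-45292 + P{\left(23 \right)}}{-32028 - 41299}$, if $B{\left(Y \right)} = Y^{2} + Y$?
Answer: $\frac{45292}{73327} - \frac{2 \sqrt{6407}}{73327} \approx 0.61549$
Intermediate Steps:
$B{\left(Y \right)} = Y + Y^{2}$
$P{\left(J \right)} = \sqrt{6 + 2 J \left(5 + J + J^{2}\right)}$ ($P{\left(J \right)} = \sqrt{\left(J + J\right) \left(J + \left(J J + 5\right)\right) - 3 \left(1 - 3\right)} = \sqrt{2 J \left(J + \left(J^{2} + 5\right)\right) - -6} = \sqrt{2 J \left(J + \left(5 + J^{2}\right)\right) + 6} = \sqrt{2 J \left(5 + J + J^{2}\right) + 6} = \sqrt{6 + 2 J \left(5 + J + J^{2}\right)}$)
$\frac{-45292 + P{\left(23 \right)}}{-32028 - 41299} = \frac{-45292 + \sqrt{6 + 2 \cdot 23^{2} + 2 \cdot 23^{3} + 10 \cdot 23}}{-32028 - 41299} = \frac{-45292 + \sqrt{6 + 2 \cdot 529 + 2 \cdot 12167 + 230}}{-73327} = \left(-45292 + \sqrt{6 + 1058 + 24334 + 230}\right) \left(- \frac{1}{73327}\right) = \left(-45292 + \sqrt{25628}\right) \left(- \frac{1}{73327}\right) = \left(-45292 + 2 \sqrt{6407}\right) \left(- \frac{1}{73327}\right) = \frac{45292}{73327} - \frac{2 \sqrt{6407}}{73327}$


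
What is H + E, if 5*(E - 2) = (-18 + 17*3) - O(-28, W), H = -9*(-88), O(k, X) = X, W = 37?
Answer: 3966/5 ≈ 793.20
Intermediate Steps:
H = 792
E = 6/5 (E = 2 + ((-18 + 17*3) - 1*37)/5 = 2 + ((-18 + 51) - 37)/5 = 2 + (33 - 37)/5 = 2 + (1/5)*(-4) = 2 - 4/5 = 6/5 ≈ 1.2000)
H + E = 792 + 6/5 = 3966/5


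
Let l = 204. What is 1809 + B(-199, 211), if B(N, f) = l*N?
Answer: -38787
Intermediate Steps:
B(N, f) = 204*N
1809 + B(-199, 211) = 1809 + 204*(-199) = 1809 - 40596 = -38787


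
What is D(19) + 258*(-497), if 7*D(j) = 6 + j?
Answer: -897557/7 ≈ -1.2822e+5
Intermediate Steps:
D(j) = 6/7 + j/7 (D(j) = (6 + j)/7 = 6/7 + j/7)
D(19) + 258*(-497) = (6/7 + (1/7)*19) + 258*(-497) = (6/7 + 19/7) - 128226 = 25/7 - 128226 = -897557/7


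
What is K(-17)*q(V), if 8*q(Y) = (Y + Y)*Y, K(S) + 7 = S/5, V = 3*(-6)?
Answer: -4212/5 ≈ -842.40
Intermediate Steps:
V = -18
K(S) = -7 + S/5
q(Y) = Y**2/4 (q(Y) = ((Y + Y)*Y)/8 = ((2*Y)*Y)/8 = (2*Y**2)/8 = Y**2/4)
K(-17)*q(V) = (-7 + (1/5)*(-17))*((1/4)*(-18)**2) = (-7 - 17/5)*((1/4)*324) = -52/5*81 = -4212/5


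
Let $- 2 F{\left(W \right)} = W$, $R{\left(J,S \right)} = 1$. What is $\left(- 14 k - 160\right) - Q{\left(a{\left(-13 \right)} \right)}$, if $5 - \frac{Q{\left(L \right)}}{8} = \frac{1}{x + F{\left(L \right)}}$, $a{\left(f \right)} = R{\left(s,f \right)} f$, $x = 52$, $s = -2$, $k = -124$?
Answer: $\frac{179728}{117} \approx 1536.1$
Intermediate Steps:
$F{\left(W \right)} = - \frac{W}{2}$
$a{\left(f \right)} = f$ ($a{\left(f \right)} = 1 f = f$)
$Q{\left(L \right)} = 40 - \frac{8}{52 - \frac{L}{2}}$
$\left(- 14 k - 160\right) - Q{\left(a{\left(-13 \right)} \right)} = \left(\left(-14\right) \left(-124\right) - 160\right) - \frac{8 \left(-518 + 5 \left(-13\right)\right)}{-104 - 13} = \left(1736 - 160\right) - \frac{8 \left(-518 - 65\right)}{-117} = 1576 - 8 \left(- \frac{1}{117}\right) \left(-583\right) = 1576 - \frac{4664}{117} = \frac{179728}{117}$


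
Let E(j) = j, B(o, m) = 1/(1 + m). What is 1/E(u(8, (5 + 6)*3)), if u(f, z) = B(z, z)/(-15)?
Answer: -510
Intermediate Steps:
u(f, z) = -1/(15*(1 + z)) (u(f, z) = 1/((1 + z)*(-15)) = -1/15/(1 + z) = -1/(15*(1 + z)))
1/E(u(8, (5 + 6)*3)) = 1/(-1/(15 + 15*((5 + 6)*3))) = 1/(-1/(15 + 15*(11*3))) = 1/(-1/(15 + 15*33)) = 1/(-1/(15 + 495)) = 1/(-1/510) = -510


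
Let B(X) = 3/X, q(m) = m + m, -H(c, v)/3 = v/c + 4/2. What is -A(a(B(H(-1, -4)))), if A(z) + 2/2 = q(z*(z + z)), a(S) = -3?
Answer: -35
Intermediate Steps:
H(c, v) = -6 - 3*v/c (H(c, v) = -3*(v/c + 4/2) = -3*(v/c + 4*(1/2)) = -3*(v/c + 2) = -3*(2 + v/c) = -6 - 3*v/c)
q(m) = 2*m
A(z) = -1 + 4*z**2 (A(z) = -1 + 2*(z*(z + z)) = -1 + 2*(z*(2*z)) = -1 + 2*(2*z**2) = -1 + 4*z**2)
-A(a(B(H(-1, -4)))) = -(-1 + 4*(-3)**2) = -(-1 + 4*9) = -(-1 + 36) = -1*35 = -35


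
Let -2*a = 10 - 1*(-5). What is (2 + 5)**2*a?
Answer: -735/2 ≈ -367.50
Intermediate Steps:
a = -15/2 (a = -(10 - 1*(-5))/2 = -(10 + 5)/2 = -1/2*15 = -15/2 ≈ -7.5000)
(2 + 5)**2*a = (2 + 5)**2*(-15/2) = 7**2*(-15/2) = 49*(-15/2) = -735/2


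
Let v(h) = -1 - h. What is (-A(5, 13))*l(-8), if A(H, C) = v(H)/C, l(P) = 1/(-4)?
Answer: -3/26 ≈ -0.11538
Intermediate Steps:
l(P) = -1/4
A(H, C) = (-1 - H)/C
(-A(5, 13))*l(-8) = -(-1 - 1*5)/13*(-1/4) = -(-1 - 5)/13*(-1/4) = -(-6)/13*(-1/4) = -1*(-6/13)*(-1/4) = (6/13)*(-1/4) = -3/26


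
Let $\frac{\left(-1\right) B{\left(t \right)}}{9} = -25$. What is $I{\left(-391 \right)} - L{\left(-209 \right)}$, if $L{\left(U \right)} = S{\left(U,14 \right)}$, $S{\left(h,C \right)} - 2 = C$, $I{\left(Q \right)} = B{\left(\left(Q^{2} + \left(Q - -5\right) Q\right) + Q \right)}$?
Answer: $209$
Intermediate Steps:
$B{\left(t \right)} = 225$ ($B{\left(t \right)} = \left(-9\right) \left(-25\right) = 225$)
$I{\left(Q \right)} = 225$
$S{\left(h,C \right)} = 2 + C$
$L{\left(U \right)} = 16$ ($L{\left(U \right)} = 2 + 14 = 16$)
$I{\left(-391 \right)} - L{\left(-209 \right)} = 225 - 16 = 209$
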